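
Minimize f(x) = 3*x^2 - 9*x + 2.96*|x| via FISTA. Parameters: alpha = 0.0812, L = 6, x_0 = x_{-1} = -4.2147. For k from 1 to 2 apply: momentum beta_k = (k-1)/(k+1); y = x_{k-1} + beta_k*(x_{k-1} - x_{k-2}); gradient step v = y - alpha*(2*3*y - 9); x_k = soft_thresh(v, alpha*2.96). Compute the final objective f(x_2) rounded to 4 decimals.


FISTA on f(x) = 3*x^2 - 9*x + 2.96*|x|
L = 6, alpha = 0.0812
Iteration 1: beta = 0.0, y = -4.2147 + 0.0*(-4.2147 + 4.2147) = -4.2147
  grad(y) = -34.2882, v = y - alpha*grad = -1.4305
  prox(v) = soft_thresh(-1.4305, 0.2404) = -1.1901
Iteration 2: beta = 0.3333, y = -1.1901 + 0.3333*(-1.1901 + 4.2147) = -0.182
  grad(y) = -10.0918, v = y - alpha*grad = 0.6375
  prox(v) = soft_thresh(0.6375, 0.2404) = 0.3971
f(x_2) = 3*0.3971^2 - 9*0.3971 + 2.96*|0.3971| = -1.9256


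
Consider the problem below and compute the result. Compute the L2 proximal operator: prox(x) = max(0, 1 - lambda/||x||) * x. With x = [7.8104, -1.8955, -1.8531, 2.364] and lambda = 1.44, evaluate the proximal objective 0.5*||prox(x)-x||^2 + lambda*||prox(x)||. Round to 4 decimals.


Step 1: Compute ||x||.
||x|| = 8.5801
Step 2: Compute scaling factor.
scale = max(0, 1 - 1.44/8.5801) = 0.8322
Step 3: prox(x) = [6.4996, -1.5774, -1.5421, 1.9672]
||prox(x)|| = 7.1401
Step 4: Proximal objective.
0.5*||prox-x||^2 = 1.0368
lambda*||prox|| = 10.2817
Total = 11.3185


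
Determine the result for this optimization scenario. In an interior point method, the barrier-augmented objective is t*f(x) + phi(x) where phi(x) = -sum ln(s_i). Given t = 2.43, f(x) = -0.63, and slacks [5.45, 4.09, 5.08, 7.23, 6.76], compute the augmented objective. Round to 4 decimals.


Step 1: Compute log-barrier.
ln values: [1.6956, 1.4085, 1.6253, 1.9782, 1.911]
phi = -(1.6956 + 1.4085 + 1.6253 + 1.9782 + 1.911) = -8.6187
Step 2: Compute augmented objective.
t*f(x) = 2.43*-0.63 = -1.5309
Total = -1.5309 - 8.6187 = -10.1496


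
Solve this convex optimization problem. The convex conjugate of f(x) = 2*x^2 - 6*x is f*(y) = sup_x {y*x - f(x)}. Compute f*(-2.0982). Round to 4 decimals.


f*(y) = sup_x {y*x - a*x^2 - b*x} = sup_x {(y-b)*x - a*x^2}
FOC: (y - b) - 2a*x = 0 => x* = (y - b)/(2a)
x* = (-2.0982 + 6)/(2*2) = 0.9755
f*(-2.0982) = (y-b)^2/(4a) = (-2.0982 + 6)^2/(4*2)
= 15.224/8 = 1.903


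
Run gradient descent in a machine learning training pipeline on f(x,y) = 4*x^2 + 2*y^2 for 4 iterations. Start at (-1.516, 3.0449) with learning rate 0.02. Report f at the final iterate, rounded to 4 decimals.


Gradient descent on f(x,y) = 4*x^2 + 2*y^2.
Starting point: (-1.516, 3.0449), alpha = 0.02
Step 1: grad_x = 2*4*-1.516 = -12.128, grad_y = 2*2*3.0449 = 12.1796
  x_1 = -1.516 - 0.02*-12.128 = -1.2734
  y_1 = 3.0449 - 0.02*12.1796 = 2.8013
Step 2: grad_x = 2*4*-1.2734 = -10.1875, grad_y = 2*2*2.8013 = 11.2052
  x_2 = -1.2734 - 0.02*-10.1875 = -1.0697
  y_2 = 2.8013 - 0.02*11.2052 = 2.5772
Step 3: grad_x = 2*4*-1.0697 = -8.5575, grad_y = 2*2*2.5772 = 10.3088
  x_3 = -1.0697 - 0.02*-8.5575 = -0.8985
  y_3 = 2.5772 - 0.02*10.3088 = 2.371
Step 4: grad_x = 2*4*-0.8985 = -7.1883, grad_y = 2*2*2.371 = 9.4841
  x_4 = -0.8985 - 0.02*-7.1883 = -0.7548
  y_4 = 2.371 - 0.02*9.4841 = 2.1813
f(-0.7548, 2.1813) = 4*(-0.7548)^2 + 2*2.1813^2 = 11.7953


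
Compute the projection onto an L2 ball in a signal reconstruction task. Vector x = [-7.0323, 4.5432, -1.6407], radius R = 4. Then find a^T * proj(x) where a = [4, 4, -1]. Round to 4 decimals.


Step 1: Compute ||x|| (intermediates to 6 decimals).
||x|| = sqrt((-7.0323)^2 + 4.5432^2 + (-1.6407)^2) = 8.53146
Step 2: Project.
Since ||x|| > R, scale = R/||x|| = 4/8.53146 = 0.468853, proj(x) = scale * x
proj(x) = [-3.297115, 2.130093, -0.769247]
Step 3: Dot product.
a^T * proj(x) = 4*(-3.297115) + 4*2.130093 - 1*(-0.769247) = -3.8988


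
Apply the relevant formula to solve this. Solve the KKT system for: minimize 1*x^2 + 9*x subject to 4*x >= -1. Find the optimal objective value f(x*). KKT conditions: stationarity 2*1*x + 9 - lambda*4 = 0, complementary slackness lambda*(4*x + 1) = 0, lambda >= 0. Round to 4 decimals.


Step 1: Try lambda = 0 (constraint inactive).
x_unc = -9/(2*1) = -4.5
Check: 4*-4.5 = -18.0 < -1 -- violated!
Step 2: Constraint must be active: 4*x = -1
x* = -1/4 = -0.25
lambda = (2*1*(-0.25) + 9)/4 = 2.125
Step 3: Compute optimal value.
f(x*) = 1*(-0.25)^2 + 9*(-0.25) = -2.1875


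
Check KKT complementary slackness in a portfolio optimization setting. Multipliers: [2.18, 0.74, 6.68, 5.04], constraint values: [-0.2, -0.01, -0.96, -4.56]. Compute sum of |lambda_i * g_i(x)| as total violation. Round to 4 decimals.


KKT complementary slackness check:
lambda_1 * g_1 = 2.18 * -0.2 = -0.436
lambda_2 * g_2 = 0.74 * -0.01 = -0.0074
lambda_3 * g_3 = 6.68 * -0.96 = -6.4128
lambda_4 * g_4 = 5.04 * -4.56 = -22.9824
Total violation = 0.436 + 0.0074 + 6.4128 + 22.9824 = 29.8386


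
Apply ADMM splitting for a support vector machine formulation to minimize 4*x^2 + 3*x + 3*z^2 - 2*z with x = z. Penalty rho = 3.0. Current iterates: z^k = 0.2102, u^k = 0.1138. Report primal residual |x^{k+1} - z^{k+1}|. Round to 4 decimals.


ADMM iteration with rho = 3.0, z^k = 0.2102, u^k = 0.1138
Step 1: x-update.
Minimize 4*x^2 + 3*x + (3.0/2)*(x - 0.2102 + 0.1138)^2
FOC: (2*4 + 3.0)*x = -3 + 3.0*(0.2102 - 0.1138)
x^{k+1} = -0.2464
Step 2: z-update.
Minimize 3*z^2 - 2*z + (3.0/2)*(-0.2464 - z + 0.1138)^2
FOC: (2*3 + 3.0)*z = 2 + 3.0*(-0.2464 + 0.1138)
z^{k+1} = 0.178
Step 3: u-update.
u^{k+1} = 0.1138 - 0.2464 - 0.178 = -0.3106
Step 4: Primal residual = |-0.2464 - 0.178| = 0.4244


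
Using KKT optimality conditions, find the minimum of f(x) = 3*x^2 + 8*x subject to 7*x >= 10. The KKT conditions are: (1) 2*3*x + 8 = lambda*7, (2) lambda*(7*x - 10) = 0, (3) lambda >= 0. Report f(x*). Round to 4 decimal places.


Step 1: Try lambda = 0 (constraint inactive).
x_unc = -8/(2*3) = -1.3333
Check: 7*-1.3333 = -9.3331 < 10 -- violated!
Step 2: Constraint must be active: 7*x = 10
x* = 10/7 = 1.4286 (rounded; the exact value 10/7 is used below)
lambda = (2*3*(10/7) + 8)/7 = 2.3673
Step 3: Compute optimal value.
f(x*) = 3*(10/7)^2 + 8*(10/7) = 17.551


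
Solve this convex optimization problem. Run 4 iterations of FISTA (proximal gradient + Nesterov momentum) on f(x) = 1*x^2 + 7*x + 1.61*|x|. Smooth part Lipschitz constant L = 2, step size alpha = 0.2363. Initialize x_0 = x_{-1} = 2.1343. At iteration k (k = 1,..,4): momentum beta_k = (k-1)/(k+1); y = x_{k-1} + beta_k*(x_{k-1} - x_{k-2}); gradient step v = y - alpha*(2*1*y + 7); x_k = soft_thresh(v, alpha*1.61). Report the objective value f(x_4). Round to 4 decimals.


FISTA on f(x) = 1*x^2 + 7*x + 1.61*|x|
L = 2, alpha = 0.2363
Iteration 1: beta = 0.0, y = 2.1343 + 0.0*(2.1343 - 2.1343) = 2.1343
  grad(y) = 11.2686, v = y - alpha*grad = -0.5285
  prox(v) = soft_thresh(-0.5285, 0.3804) = -0.148
Iteration 2: beta = 0.3333, y = -0.148 + 0.3333*(-0.148 - 2.1343) = -0.9088
  grad(y) = 5.1824, v = y - alpha*grad = -2.1334
  prox(v) = soft_thresh(-2.1334, 0.3804) = -1.753
Iteration 3: beta = 0.5, y = -1.753 + 0.5*(-1.753 + 0.148) = -2.5554
  grad(y) = 1.8891, v = y - alpha*grad = -3.0018
  prox(v) = soft_thresh(-3.0018, 0.3804) = -2.6214
Iteration 4: beta = 0.6, y = -2.6214 + 0.6*(-2.6214 + 1.753) = -3.1424
  grad(y) = 0.7151, v = y - alpha*grad = -3.3114
  prox(v) = soft_thresh(-3.3114, 0.3804) = -2.931
f(x_4) = 1*(-2.931)^2 + 7*(-2.931) + 1.61*|-2.931| = -7.2073


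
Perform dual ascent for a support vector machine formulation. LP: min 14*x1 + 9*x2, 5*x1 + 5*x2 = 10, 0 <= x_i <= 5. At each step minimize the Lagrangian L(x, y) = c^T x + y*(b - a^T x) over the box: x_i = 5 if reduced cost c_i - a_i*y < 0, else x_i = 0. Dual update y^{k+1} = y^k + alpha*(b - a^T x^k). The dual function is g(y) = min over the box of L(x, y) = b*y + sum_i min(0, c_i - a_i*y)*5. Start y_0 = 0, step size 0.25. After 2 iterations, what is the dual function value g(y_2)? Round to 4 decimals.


Dual ascent for LP: min 14*x1 + 9*x2, 5*x1 + 5*x2 = 10, 0 <= x_i <= 5
Step 1: y^k = 0.0, reduced costs: (14.0, 9.0)
  x^k = (0.0, 0.0), subgradient = b - a^T x = 10.0
  y^{k+1} = 0.0 + 0.25*10.0 = 2.5
Step 2: y^k = 2.5, reduced costs: (1.5, -3.5)
  x^k = (0.0, 5.0), subgradient = b - a^T x = -15.0
  y^{k+1} = 2.5 + 0.25*-15.0 = -1.25
Dual objective at y_2 = -1.25: reduced costs (20.25, 15.25), box minimizer x = (0.0, 0.0)
g(y_2) = b*y + (c1 - a1*y)*x1 + (c2 - a2*y)*x2 = 10*(-1.25) + 20.25*0.0 + 15.25*0.0 = -12.5 + 0.0 + 0.0 = -12.5


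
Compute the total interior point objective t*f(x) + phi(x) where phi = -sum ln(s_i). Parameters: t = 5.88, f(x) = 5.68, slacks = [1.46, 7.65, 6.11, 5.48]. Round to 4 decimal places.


Step 1: Compute log-barrier.
ln values: [0.3784, 2.0347, 1.8099, 1.7011]
phi = -(0.3784 + 2.0347 + 1.8099 + 1.7011) = -5.9242
Step 2: Compute augmented objective.
t*f(x) = 5.88*5.68 = 33.3984
Total = 33.3984 - 5.9242 = 27.4742


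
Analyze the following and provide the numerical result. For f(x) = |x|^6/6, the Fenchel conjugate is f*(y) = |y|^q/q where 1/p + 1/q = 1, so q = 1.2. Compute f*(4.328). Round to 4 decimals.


The conjugate exponent q satisfies 1/p + 1/q = 1.
p = 6, so q = 6/(6 - 1) = 1.2
|y|^q = 4.328^1.2 = 5.8016
f*(4.328) = 5.8016 / 1.2 = 4.8346


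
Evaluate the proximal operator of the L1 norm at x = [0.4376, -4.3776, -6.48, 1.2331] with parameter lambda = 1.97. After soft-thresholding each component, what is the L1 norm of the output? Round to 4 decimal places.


Soft-thresholding with lambda = 1.97:
prox(0.4376) = sign(0.4376)*max(|0.4376| - 1.97, 0) = 0.0
prox(-4.3776) = sign(-4.3776)*max(|-4.3776| - 1.97, 0) = -2.4076
prox(-6.48) = sign(-6.48)*max(|-6.48| - 1.97, 0) = -4.51
prox(1.2331) = sign(1.2331)*max(|1.2331| - 1.97, 0) = 0.0
prox(x) = [0.0, -2.4076, -4.51, 0.0]
||prox(x)||_1 = 0.0 + 2.4076 + 4.51 + 0.0 = 6.9176


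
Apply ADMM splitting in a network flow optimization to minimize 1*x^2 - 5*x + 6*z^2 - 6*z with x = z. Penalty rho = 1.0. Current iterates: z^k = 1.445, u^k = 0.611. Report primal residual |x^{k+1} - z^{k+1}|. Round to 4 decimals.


ADMM iteration with rho = 1.0, z^k = 1.445, u^k = 0.611
Step 1: x-update.
Minimize 1*x^2 - 5*x + (1.0/2)*(x - 1.445 + 0.611)^2
FOC: (2*1 + 1.0)*x = 5 + 1.0*(1.445 - 0.611)
x^{k+1} = 1.9447
Step 2: z-update.
Minimize 6*z^2 - 6*z + (1.0/2)*(1.9447 - z + 0.611)^2
FOC: (2*6 + 1.0)*z = 6 + 1.0*(1.9447 + 0.611)
z^{k+1} = 0.6581
Step 3: u-update.
u^{k+1} = 0.611 + 1.9447 - 0.6581 = 1.8975
Step 4: Primal residual = |1.9447 - 0.6581| = 1.2865


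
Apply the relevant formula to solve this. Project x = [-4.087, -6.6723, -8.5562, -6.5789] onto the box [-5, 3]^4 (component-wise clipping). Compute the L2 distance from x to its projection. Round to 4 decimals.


Project each component onto [-5, 3].
clip(-4.087) = -4.087, clip(-6.6723) = -5.0, clip(-8.5562) = -5.0, clip(-6.5789) = -5.0
Projection = [-4.087, -5.0, -5.0, -5.0]
Squared diffs: [0.0, 2.7966, 12.6466, 2.4929]
Distance = sqrt(17.9361) = 4.2351


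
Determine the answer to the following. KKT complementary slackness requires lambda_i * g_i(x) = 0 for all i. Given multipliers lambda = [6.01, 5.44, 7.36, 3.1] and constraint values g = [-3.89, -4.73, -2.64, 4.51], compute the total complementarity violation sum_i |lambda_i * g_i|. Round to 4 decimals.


KKT complementary slackness check:
lambda_1 * g_1 = 6.01 * -3.89 = -23.3789
lambda_2 * g_2 = 5.44 * -4.73 = -25.7312
lambda_3 * g_3 = 7.36 * -2.64 = -19.4304
lambda_4 * g_4 = 3.1 * 4.51 = 13.981
Total violation = 23.3789 + 25.7312 + 19.4304 + 13.981 = 82.5215


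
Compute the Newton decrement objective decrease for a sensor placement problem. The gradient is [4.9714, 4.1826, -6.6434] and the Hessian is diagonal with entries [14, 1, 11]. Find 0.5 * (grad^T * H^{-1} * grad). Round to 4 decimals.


Step 1: H is diagonal, so H^(-1) * g = [0.3551, 4.1826, -0.6039].
Step 2: g^T H^(-1) g = sum_i g_i^2 / H_ii
  = (4.9714)^2/14 + (4.1826)^2/1 + (-6.6434)^2/11
  = 1.7653 + 17.4941 + 4.0123 = 23.2717
Step 3: Objective decrease = 0.5 * g^T H^(-1) g = 11.6359


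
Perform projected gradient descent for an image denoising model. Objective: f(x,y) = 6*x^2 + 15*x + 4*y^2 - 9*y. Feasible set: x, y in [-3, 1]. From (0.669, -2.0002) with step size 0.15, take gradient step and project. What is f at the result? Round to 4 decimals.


Step 1: Compute gradient at (0.669, -2.0002).
grad_x = 2*6*0.669 + 15 = 23.028
grad_y = 2*4*-2.0002 - 9 = -25.0016
Step 2: Gradient step.
x_raw = 0.669 - 0.15*23.028 = -2.7852
y_raw = -2.0002 - 0.15*-25.0016 = 1.75
Step 3: Project onto [-3, 1].
x_proj = clip(-2.7852) = -2.7852
y_proj = clip(1.75) = 1.0
Step 4: Evaluate f.
f(-2.7852, 1.0) = -0.234


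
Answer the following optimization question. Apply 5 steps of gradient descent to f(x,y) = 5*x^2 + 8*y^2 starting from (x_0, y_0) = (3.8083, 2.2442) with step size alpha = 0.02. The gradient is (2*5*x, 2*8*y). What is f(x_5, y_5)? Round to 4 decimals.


Gradient descent on f(x,y) = 5*x^2 + 8*y^2.
Starting point: (3.8083, 2.2442), alpha = 0.02
Step 1: grad_x = 2*5*3.8083 = 38.083, grad_y = 2*8*2.2442 = 35.9072
  x_1 = 3.8083 - 0.02*38.083 = 3.0466
  y_1 = 2.2442 - 0.02*35.9072 = 1.5261
Step 2: grad_x = 2*5*3.0466 = 30.4664, grad_y = 2*8*1.5261 = 24.4169
  x_2 = 3.0466 - 0.02*30.4664 = 2.4373
  y_2 = 1.5261 - 0.02*24.4169 = 1.0377
Step 3: grad_x = 2*5*2.4373 = 24.3731, grad_y = 2*8*1.0377 = 16.6035
  x_3 = 2.4373 - 0.02*24.3731 = 1.9498
  y_3 = 1.0377 - 0.02*16.6035 = 0.7056
Step 4: grad_x = 2*5*1.9498 = 19.4985, grad_y = 2*8*0.7056 = 11.2904
  x_4 = 1.9498 - 0.02*19.4985 = 1.5599
  y_4 = 0.7056 - 0.02*11.2904 = 0.4798
Step 5: grad_x = 2*5*1.5599 = 15.5988, grad_y = 2*8*0.4798 = 7.6775
  x_5 = 1.5599 - 0.02*15.5988 = 1.2479
  y_5 = 0.4798 - 0.02*7.6775 = 0.3263
f(1.2479, 0.3263) = 5*1.2479^2 + 8*0.3263^2 = 8.638


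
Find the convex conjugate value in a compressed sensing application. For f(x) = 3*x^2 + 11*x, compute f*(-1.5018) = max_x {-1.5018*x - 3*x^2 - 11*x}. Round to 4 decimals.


f*(y) = sup_x {y*x - a*x^2 - b*x} = sup_x {(y-b)*x - a*x^2}
FOC: (y - b) - 2a*x = 0 => x* = (y - b)/(2a)
x* = (-1.5018 - 11)/(2*3) = -2.0836
f*(-1.5018) = (y-b)^2/(4a) = (-1.5018 - 11)^2/(4*3)
= 156.295/12 = 13.0246


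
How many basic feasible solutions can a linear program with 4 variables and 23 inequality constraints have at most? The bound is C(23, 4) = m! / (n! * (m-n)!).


Each vertex corresponds to some choice of n active constraints out of m, so the number of vertices is at most C(m, n) = m! / (n!(m-n)!).
m = 23, n = 4
Numerator: 23 * 22 * 21 * 20
Denominator: 4! = 24
C(23, 4) = 8855


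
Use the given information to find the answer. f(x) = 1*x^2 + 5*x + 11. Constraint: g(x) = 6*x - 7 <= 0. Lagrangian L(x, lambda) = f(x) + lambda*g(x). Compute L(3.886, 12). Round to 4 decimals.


Step 1: Evaluate f(x).
f(3.886) = 1*3.886^2 + 5*3.886 + 11 = 45.531
Step 2: Evaluate g(x).
g(3.886) = 6*3.886 - 7 = 16.316
Step 3: Compute Lagrangian.
L = 45.531 + 12*16.316 = 241.323


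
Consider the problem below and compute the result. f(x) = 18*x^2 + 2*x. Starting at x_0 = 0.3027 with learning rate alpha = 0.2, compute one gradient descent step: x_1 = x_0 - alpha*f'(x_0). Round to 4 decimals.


We compute the gradient at x_0 and apply the update.
f'(x) = 36*x + 2
f'(0.3027) = 36*0.3027 + 2 = 12.8972
x_1 = 0.3027 - 0.2*12.8972 = -2.2767


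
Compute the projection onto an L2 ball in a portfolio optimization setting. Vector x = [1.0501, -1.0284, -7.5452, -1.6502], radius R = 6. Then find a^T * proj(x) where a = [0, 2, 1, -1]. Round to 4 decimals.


Step 1: Compute ||x|| (intermediates to 6 decimals).
||x|| = sqrt(1.0501^2 + (-1.0284)^2 + (-7.5452)^2 + (-1.6502)^2) = 7.862157
Step 2: Project.
Since ||x|| > R, scale = R/||x|| = 6/7.862157 = 0.763149, proj(x) = scale * x
proj(x) = [0.801383, -0.784822, -5.758112, -1.259348]
Step 3: Dot product.
a^T * proj(x) = 0*0.801383 + 2*(-0.784822) + 1*(-5.758112) - 1*(-1.259348) = -6.0684


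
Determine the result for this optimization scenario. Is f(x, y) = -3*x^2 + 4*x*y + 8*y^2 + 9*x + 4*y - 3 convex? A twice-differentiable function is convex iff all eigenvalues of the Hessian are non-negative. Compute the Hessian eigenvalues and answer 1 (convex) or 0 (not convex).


The Hessian of f(x,y) = -3*x^2 + 4*x*y + 8*y^2 + 9*x + 4*y - 3 is:
H = [[-6, 4], [4, 16]]
Trace = -6 + 16 = 10
Determinant = -6*16 - (4)^2 = -112
Discriminant = (10)^2 - 4*-112 = 548.0
Eigenvalues: lambda_1 = -6.7047, lambda_2 = 16.7047
The function is not convex.

0


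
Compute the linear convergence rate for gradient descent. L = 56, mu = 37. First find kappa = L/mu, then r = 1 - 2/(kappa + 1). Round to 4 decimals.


Step 1: Compute the condition number.
kappa = L/mu = 56/37 = 1.5135
Step 2: Compute the convergence rate.
r = 1 - 2/(kappa + 1) = 1 - 2*mu/(L + mu) = (L - mu)/(L + mu) = 19/93 = 0.2043


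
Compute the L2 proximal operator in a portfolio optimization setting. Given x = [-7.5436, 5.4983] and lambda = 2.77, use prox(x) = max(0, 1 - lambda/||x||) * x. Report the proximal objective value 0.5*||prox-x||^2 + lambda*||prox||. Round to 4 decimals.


Step 1: Compute ||x||.
||x|| = 9.3347
Step 2: Compute scaling factor.
scale = max(0, 1 - 2.77/9.3347) = 0.7033
Step 3: prox(x) = [-5.3051, 3.8667]
||prox(x)|| = 6.5647
Step 4: Proximal objective.
0.5*||prox-x||^2 = 3.8365
lambda*||prox|| = 18.1842
Total = 22.0208


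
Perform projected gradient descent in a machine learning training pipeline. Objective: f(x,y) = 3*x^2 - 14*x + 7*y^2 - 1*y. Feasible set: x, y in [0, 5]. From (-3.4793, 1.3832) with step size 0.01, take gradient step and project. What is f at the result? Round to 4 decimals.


Step 1: Compute gradient at (-3.4793, 1.3832).
grad_x = 2*3*-3.4793 - 14 = -34.8758
grad_y = 2*7*1.3832 - 1 = 18.3648
Step 2: Gradient step.
x_raw = -3.4793 - 0.01*-34.8758 = -3.1305
y_raw = 1.3832 - 0.01*18.3648 = 1.1996
Step 3: Project onto [0, 5].
x_proj = clip(-3.1305) = 0.0
y_proj = clip(1.1996) = 1.1996
Step 4: Evaluate f.
f(0.0, 1.1996) = 8.8729


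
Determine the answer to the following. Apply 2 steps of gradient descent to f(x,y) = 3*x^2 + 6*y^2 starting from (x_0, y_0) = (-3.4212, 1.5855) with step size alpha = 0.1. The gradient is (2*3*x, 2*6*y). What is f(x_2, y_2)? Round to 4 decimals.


Gradient descent on f(x,y) = 3*x^2 + 6*y^2.
Starting point: (-3.4212, 1.5855), alpha = 0.1
Step 1: grad_x = 2*3*-3.4212 = -20.5272, grad_y = 2*6*1.5855 = 19.026
  x_1 = -3.4212 - 0.1*-20.5272 = -1.3685
  y_1 = 1.5855 - 0.1*19.026 = -0.3171
Step 2: grad_x = 2*3*-1.3685 = -8.2109, grad_y = 2*6*-0.3171 = -3.8052
  x_2 = -1.3685 - 0.1*-8.2109 = -0.5474
  y_2 = -0.3171 - 0.1*-3.8052 = 0.0634
f(-0.5474, 0.0634) = 3*(-0.5474)^2 + 6*0.0634^2 = 0.923


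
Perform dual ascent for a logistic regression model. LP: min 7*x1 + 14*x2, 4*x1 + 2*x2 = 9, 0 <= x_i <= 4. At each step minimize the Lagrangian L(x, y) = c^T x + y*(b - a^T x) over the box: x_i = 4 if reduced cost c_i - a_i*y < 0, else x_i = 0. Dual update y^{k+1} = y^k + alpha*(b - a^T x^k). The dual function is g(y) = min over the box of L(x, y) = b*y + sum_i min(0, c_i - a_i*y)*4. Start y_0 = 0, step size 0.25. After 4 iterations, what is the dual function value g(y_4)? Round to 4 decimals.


Dual ascent for LP: min 7*x1 + 14*x2, 4*x1 + 2*x2 = 9, 0 <= x_i <= 4
Step 1: y^k = 0.0, reduced costs: (7.0, 14.0)
  x^k = (0.0, 0.0), subgradient = b - a^T x = 9.0
  y^{k+1} = 0.0 + 0.25*9.0 = 2.25
Step 2: y^k = 2.25, reduced costs: (-2.0, 9.5)
  x^k = (4.0, 0.0), subgradient = b - a^T x = -7.0
  y^{k+1} = 2.25 + 0.25*-7.0 = 0.5
Step 3: y^k = 0.5, reduced costs: (5.0, 13.0)
  x^k = (0.0, 0.0), subgradient = b - a^T x = 9.0
  y^{k+1} = 0.5 + 0.25*9.0 = 2.75
Step 4: y^k = 2.75, reduced costs: (-4.0, 8.5)
  x^k = (4.0, 0.0), subgradient = b - a^T x = -7.0
  y^{k+1} = 2.75 + 0.25*-7.0 = 1.0
Dual objective at y_4 = 1.0: reduced costs (3.0, 12.0), box minimizer x = (0.0, 0.0)
g(y_4) = b*y + (c1 - a1*y)*x1 + (c2 - a2*y)*x2 = 9*1.0 + 3.0*0.0 + 12.0*0.0 = 9.0 + 0.0 + 0.0 = 9.0


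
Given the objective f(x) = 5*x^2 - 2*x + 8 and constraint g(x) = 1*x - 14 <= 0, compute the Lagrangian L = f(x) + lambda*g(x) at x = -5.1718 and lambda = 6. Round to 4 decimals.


Step 1: Evaluate f(x).
f(-5.1718) = 5*(-5.1718)^2 - 2*(-5.1718) + 8 = 152.0812
Step 2: Evaluate g(x).
g(-5.1718) = 1*-5.1718 - 14 = -19.1718
Step 3: Compute Lagrangian.
L = 152.0812 + 6*-19.1718 = 37.0504


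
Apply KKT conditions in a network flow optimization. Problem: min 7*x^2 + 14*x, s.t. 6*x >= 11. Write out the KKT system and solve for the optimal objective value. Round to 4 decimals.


Step 1: Try lambda = 0 (constraint inactive).
x_unc = -14/(2*7) = -1.0
Check: 6*-1.0 = -6.0 < 11 -- violated!
Step 2: Constraint must be active: 6*x = 11
x* = 11/6 = 1.8333 (rounded; the exact value 11/6 is used below)
lambda = (2*7*(11/6) + 14)/6 = 6.6111
Step 3: Compute optimal value.
f(x*) = 7*(11/6)^2 + 14*(11/6) = 49.1944


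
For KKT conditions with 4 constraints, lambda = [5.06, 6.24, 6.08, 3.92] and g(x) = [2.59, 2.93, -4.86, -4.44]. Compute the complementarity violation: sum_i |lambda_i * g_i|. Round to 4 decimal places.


KKT complementary slackness check:
lambda_1 * g_1 = 5.06 * 2.59 = 13.1054
lambda_2 * g_2 = 6.24 * 2.93 = 18.2832
lambda_3 * g_3 = 6.08 * -4.86 = -29.5488
lambda_4 * g_4 = 3.92 * -4.44 = -17.4048
Total violation = 13.1054 + 18.2832 + 29.5488 + 17.4048 = 78.3422


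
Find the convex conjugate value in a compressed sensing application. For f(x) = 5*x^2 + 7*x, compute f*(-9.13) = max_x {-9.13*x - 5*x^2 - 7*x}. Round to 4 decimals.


f*(y) = sup_x {y*x - a*x^2 - b*x} = sup_x {(y-b)*x - a*x^2}
FOC: (y - b) - 2a*x = 0 => x* = (y - b)/(2a)
x* = (-9.13 - 7)/(2*5) = -1.613
f*(-9.13) = (y-b)^2/(4a) = (-9.13 - 7)^2/(4*5)
= 260.1769/20 = 13.0088


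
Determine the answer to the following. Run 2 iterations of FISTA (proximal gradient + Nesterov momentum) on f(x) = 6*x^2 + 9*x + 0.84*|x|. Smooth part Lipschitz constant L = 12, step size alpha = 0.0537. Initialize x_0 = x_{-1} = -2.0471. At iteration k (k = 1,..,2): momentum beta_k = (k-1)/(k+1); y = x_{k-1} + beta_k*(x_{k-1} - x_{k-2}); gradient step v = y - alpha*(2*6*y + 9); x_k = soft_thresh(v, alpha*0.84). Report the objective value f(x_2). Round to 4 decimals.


FISTA on f(x) = 6*x^2 + 9*x + 0.84*|x|
L = 12, alpha = 0.0537
Iteration 1: beta = 0.0, y = -2.0471 + 0.0*(-2.0471 + 2.0471) = -2.0471
  grad(y) = -15.5652, v = y - alpha*grad = -1.2112
  prox(v) = soft_thresh(-1.2112, 0.0451) = -1.1661
Iteration 2: beta = 0.3333, y = -1.1661 + 0.3333*(-1.1661 + 2.0471) = -0.8725
  grad(y) = -1.4699, v = y - alpha*grad = -0.7936
  prox(v) = soft_thresh(-0.7936, 0.0451) = -0.7484
f(x_2) = 6*(-0.7484)^2 + 9*(-0.7484) + 0.84*|-0.7484| = -2.7463


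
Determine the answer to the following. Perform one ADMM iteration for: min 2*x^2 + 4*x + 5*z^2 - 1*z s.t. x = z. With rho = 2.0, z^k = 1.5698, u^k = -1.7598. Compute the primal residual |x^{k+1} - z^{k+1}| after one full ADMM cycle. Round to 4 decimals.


ADMM iteration with rho = 2.0, z^k = 1.5698, u^k = -1.7598
Step 1: x-update.
Minimize 2*x^2 + 4*x + (2.0/2)*(x - 1.5698 - 1.7598)^2
FOC: (2*2 + 2.0)*x = -4 + 2.0*(1.5698 + 1.7598)
x^{k+1} = 0.4432
Step 2: z-update.
Minimize 5*z^2 - 1*z + (2.0/2)*(0.4432 - z - 1.7598)^2
FOC: (2*5 + 2.0)*z = 1 + 2.0*(0.4432 - 1.7598)
z^{k+1} = -0.1361
Step 3: u-update.
u^{k+1} = -1.7598 + 0.4432 + 0.1361 = -1.1805
Step 4: Primal residual = |0.4432 + 0.1361| = 0.5793


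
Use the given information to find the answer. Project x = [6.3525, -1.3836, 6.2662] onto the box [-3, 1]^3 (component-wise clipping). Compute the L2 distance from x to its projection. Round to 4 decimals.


Project each component onto [-3, 1].
clip(6.3525) = 1.0, clip(-1.3836) = -1.3836, clip(6.2662) = 1.0
Projection = [1.0, -1.3836, 1.0]
Squared diffs: [28.6493, 0.0, 27.7329]
Distance = sqrt(56.3822) = 7.5088


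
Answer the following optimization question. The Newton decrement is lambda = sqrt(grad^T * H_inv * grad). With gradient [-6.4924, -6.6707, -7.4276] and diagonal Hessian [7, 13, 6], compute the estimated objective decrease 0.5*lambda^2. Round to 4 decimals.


Step 1: H is diagonal, so H^(-1) * g = [-0.9275, -0.5131, -1.2379].
Step 2: g^T H^(-1) g = sum_i g_i^2 / H_ii
  = (-6.4924)^2/7 + (-6.6707)^2/13 + (-7.4276)^2/6
  = 6.0216 + 3.4229 + 9.1949 = 18.6394
Step 3: Objective decrease = 0.5 * g^T H^(-1) g = 9.3197


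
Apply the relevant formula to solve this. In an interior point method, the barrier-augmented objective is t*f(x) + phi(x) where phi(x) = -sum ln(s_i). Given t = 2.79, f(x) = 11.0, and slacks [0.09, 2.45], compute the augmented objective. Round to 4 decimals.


Step 1: Compute log-barrier.
ln values: [-2.4079, 0.8961]
phi = -(-2.4079 + 0.8961) = 1.5119
Step 2: Compute augmented objective.
t*f(x) = 2.79*11.0 = 30.69
Total = 30.69 + 1.5119 = 32.2019


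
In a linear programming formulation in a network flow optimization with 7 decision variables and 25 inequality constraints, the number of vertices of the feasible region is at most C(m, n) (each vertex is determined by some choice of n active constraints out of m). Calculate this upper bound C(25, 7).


Each vertex corresponds to some choice of n active constraints out of m, so the number of vertices is at most C(m, n) = m! / (n!(m-n)!).
m = 25, n = 7
Numerator: 25 * 24 * 23 * 22 * 21 * 20 * 19
Denominator: 7! = 5040
C(25, 7) = 480700


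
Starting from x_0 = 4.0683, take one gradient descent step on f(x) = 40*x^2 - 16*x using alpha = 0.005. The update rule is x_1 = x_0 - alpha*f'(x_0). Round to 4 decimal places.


We compute the gradient at x_0 and apply the update.
f'(x) = 80*x - 16
f'(4.0683) = 80*4.0683 - 16 = 309.464
x_1 = 4.0683 - 0.005*309.464 = 2.521


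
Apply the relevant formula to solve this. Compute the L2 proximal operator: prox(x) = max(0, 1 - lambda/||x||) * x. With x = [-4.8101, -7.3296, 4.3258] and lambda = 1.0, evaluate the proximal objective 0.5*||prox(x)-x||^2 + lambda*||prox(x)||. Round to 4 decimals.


Step 1: Compute ||x||.
||x|| = 9.7761
Step 2: Compute scaling factor.
scale = max(0, 1 - 1.0/9.7761) = 0.8977
Step 3: prox(x) = [-4.3181, -6.5799, 3.8833]
||prox(x)|| = 8.7761
Step 4: Proximal objective.
0.5*||prox-x||^2 = 0.5
lambda*||prox|| = 8.7761
Total = 9.2761


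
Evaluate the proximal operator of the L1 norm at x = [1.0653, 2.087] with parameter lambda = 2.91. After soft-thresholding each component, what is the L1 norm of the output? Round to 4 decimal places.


Soft-thresholding with lambda = 2.91:
prox(1.0653) = sign(1.0653)*max(|1.0653| - 2.91, 0) = 0.0
prox(2.087) = sign(2.087)*max(|2.087| - 2.91, 0) = 0.0
prox(x) = [0.0, 0.0]
||prox(x)||_1 = 0.0 + 0.0 = 0.0


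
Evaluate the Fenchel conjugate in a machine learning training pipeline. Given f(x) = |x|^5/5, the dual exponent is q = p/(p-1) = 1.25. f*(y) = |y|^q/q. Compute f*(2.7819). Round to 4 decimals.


The conjugate exponent q satisfies 1/p + 1/q = 1.
p = 5, so q = 5/(5 - 1) = 1.25
|y|^q = 2.7819^1.25 = 3.5927
f*(2.7819) = 3.5927 / 1.25 = 2.8742


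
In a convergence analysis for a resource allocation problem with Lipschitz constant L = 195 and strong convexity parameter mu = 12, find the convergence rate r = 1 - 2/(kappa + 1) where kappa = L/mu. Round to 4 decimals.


Step 1: Compute the condition number.
kappa = L/mu = 195/12 = 16.25
Step 2: Compute the convergence rate.
r = 1 - 2/(kappa + 1) = 1 - 2*mu/(L + mu) = (L - mu)/(L + mu) = 183/207 = 0.8841


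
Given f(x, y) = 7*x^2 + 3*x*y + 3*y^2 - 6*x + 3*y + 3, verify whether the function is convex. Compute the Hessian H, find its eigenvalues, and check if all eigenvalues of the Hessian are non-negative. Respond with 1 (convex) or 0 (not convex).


The Hessian of f(x,y) = 7*x^2 + 3*x*y + 3*y^2 - 6*x + 3*y + 3 is:
H = [[14, 3], [3, 6]]
Trace = 14 + 6 = 20
Determinant = 14*6 - (3)^2 = 75
Discriminant = (20)^2 - 4*75 = 100.0
Eigenvalues: lambda_1 = 5.0, lambda_2 = 15.0
The function is convex.

1


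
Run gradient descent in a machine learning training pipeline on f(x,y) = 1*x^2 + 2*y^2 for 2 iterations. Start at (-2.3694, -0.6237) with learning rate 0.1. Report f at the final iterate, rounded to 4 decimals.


Gradient descent on f(x,y) = 1*x^2 + 2*y^2.
Starting point: (-2.3694, -0.6237), alpha = 0.1
Step 1: grad_x = 2*1*-2.3694 = -4.7388, grad_y = 2*2*-0.6237 = -2.4948
  x_1 = -2.3694 - 0.1*-4.7388 = -1.8955
  y_1 = -0.6237 - 0.1*-2.4948 = -0.3742
Step 2: grad_x = 2*1*-1.8955 = -3.791, grad_y = 2*2*-0.3742 = -1.4969
  x_2 = -1.8955 - 0.1*-3.791 = -1.5164
  y_2 = -0.3742 - 0.1*-1.4969 = -0.2245
f(-1.5164, -0.2245) = 1*(-1.5164)^2 + 2*(-0.2245)^2 = 2.4003


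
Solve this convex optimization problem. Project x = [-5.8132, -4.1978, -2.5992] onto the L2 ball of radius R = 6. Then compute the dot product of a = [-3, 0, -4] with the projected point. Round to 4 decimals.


Step 1: Compute ||x|| (intermediates to 6 decimals).
||x|| = sqrt((-5.8132)^2 + (-4.1978)^2 + (-2.5992)^2) = 7.626969
Step 2: Project.
Since ||x|| > R, scale = R/||x|| = 6/7.626969 = 0.786682, proj(x) = scale * x
proj(x) = [-4.57314, -3.302334, -2.044744]
Step 3: Dot product.
a^T * proj(x) = -3*(-4.57314) + 0*(-3.302334) - 4*(-2.044744) = 21.8984


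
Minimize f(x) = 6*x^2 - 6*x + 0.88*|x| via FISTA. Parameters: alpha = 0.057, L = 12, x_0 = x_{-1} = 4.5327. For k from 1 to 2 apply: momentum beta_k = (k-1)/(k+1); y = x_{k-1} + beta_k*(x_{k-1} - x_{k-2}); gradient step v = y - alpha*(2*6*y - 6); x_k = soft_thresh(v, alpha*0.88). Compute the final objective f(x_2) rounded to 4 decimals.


FISTA on f(x) = 6*x^2 - 6*x + 0.88*|x|
L = 12, alpha = 0.057
Iteration 1: beta = 0.0, y = 4.5327 + 0.0*(4.5327 - 4.5327) = 4.5327
  grad(y) = 48.3924, v = y - alpha*grad = 1.7743
  prox(v) = soft_thresh(1.7743, 0.0502) = 1.7242
Iteration 2: beta = 0.3333, y = 1.7242 + 0.3333*(1.7242 - 4.5327) = 0.788
  grad(y) = 3.456, v = y - alpha*grad = 0.591
  prox(v) = soft_thresh(0.591, 0.0502) = 0.5408
f(x_2) = 6*0.5408^2 - 6*0.5408 + 0.88*|0.5408| = -1.014


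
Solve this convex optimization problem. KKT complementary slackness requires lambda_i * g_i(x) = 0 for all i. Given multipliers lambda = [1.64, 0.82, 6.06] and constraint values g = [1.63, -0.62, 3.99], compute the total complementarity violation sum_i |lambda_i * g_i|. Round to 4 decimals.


KKT complementary slackness check:
lambda_1 * g_1 = 1.64 * 1.63 = 2.6732
lambda_2 * g_2 = 0.82 * -0.62 = -0.5084
lambda_3 * g_3 = 6.06 * 3.99 = 24.1794
Total violation = 2.6732 + 0.5084 + 24.1794 = 27.361


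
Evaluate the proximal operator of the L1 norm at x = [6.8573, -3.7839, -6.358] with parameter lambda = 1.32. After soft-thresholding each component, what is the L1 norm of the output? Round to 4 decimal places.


Soft-thresholding with lambda = 1.32:
prox(6.8573) = sign(6.8573)*max(|6.8573| - 1.32, 0) = 5.5373
prox(-3.7839) = sign(-3.7839)*max(|-3.7839| - 1.32, 0) = -2.4639
prox(-6.358) = sign(-6.358)*max(|-6.358| - 1.32, 0) = -5.038
prox(x) = [5.5373, -2.4639, -5.038]
||prox(x)||_1 = 5.5373 + 2.4639 + 5.038 = 13.0392


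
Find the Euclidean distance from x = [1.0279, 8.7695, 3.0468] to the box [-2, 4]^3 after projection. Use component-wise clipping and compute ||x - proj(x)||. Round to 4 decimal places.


Project each component onto [-2, 4].
clip(1.0279) = 1.0279, clip(8.7695) = 4.0, clip(3.0468) = 3.0468
Projection = [1.0279, 4.0, 3.0468]
Squared diffs: [0.0, 22.7481, 0.0]
Distance = sqrt(22.7481) = 4.7695


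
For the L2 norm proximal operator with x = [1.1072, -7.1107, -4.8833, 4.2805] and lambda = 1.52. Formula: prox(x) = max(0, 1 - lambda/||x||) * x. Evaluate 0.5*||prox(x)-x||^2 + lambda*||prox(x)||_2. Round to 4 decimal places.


Step 1: Compute ||x||.
||x|| = 9.6932
Step 2: Compute scaling factor.
scale = max(0, 1 - 1.52/9.6932) = 0.8432
Step 3: prox(x) = [0.9336, -5.9957, -4.1175, 3.6093]
||prox(x)|| = 8.1732
Step 4: Proximal objective.
0.5*||prox-x||^2 = 1.1552
lambda*||prox|| = 12.4233
Total = 13.5784


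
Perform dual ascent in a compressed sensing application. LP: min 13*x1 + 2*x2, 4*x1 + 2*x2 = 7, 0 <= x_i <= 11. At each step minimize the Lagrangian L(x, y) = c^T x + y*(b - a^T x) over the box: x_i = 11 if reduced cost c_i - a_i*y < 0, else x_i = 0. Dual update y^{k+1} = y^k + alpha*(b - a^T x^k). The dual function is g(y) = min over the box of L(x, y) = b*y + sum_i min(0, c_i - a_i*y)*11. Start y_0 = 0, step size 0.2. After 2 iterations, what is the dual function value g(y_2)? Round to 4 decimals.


Dual ascent for LP: min 13*x1 + 2*x2, 4*x1 + 2*x2 = 7, 0 <= x_i <= 11
Step 1: y^k = 0.0, reduced costs: (13.0, 2.0)
  x^k = (0.0, 0.0), subgradient = b - a^T x = 7.0
  y^{k+1} = 0.0 + 0.2*7.0 = 1.4
Step 2: y^k = 1.4, reduced costs: (7.4, -0.8)
  x^k = (0.0, 11.0), subgradient = b - a^T x = -15.0
  y^{k+1} = 1.4 + 0.2*-15.0 = -1.6
Dual objective at y_2 = -1.6: reduced costs (19.4, 5.2), box minimizer x = (0.0, 0.0)
g(y_2) = b*y + (c1 - a1*y)*x1 + (c2 - a2*y)*x2 = 7*(-1.6) + 19.4*0.0 + 5.2*0.0 = -11.2 + 0.0 + 0.0 = -11.2


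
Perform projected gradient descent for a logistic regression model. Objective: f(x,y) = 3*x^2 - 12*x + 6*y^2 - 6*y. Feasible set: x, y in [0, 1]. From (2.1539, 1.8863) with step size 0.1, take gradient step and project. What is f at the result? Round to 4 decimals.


Step 1: Compute gradient at (2.1539, 1.8863).
grad_x = 2*3*2.1539 - 12 = 0.9234
grad_y = 2*6*1.8863 - 6 = 16.6356
Step 2: Gradient step.
x_raw = 2.1539 - 0.1*0.9234 = 2.0616
y_raw = 1.8863 - 0.1*16.6356 = 0.2227
Step 3: Project onto [0, 1].
x_proj = clip(2.0616) = 1.0
y_proj = clip(0.2227) = 0.2227
Step 4: Evaluate f.
f(1.0, 0.2227) = -10.0388


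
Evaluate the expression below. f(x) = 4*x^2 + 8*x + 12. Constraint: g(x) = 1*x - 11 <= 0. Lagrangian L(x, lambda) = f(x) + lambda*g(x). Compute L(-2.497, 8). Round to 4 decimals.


Step 1: Evaluate f(x).
f(-2.497) = 4*(-2.497)^2 + 8*(-2.497) + 12 = 16.964
Step 2: Evaluate g(x).
g(-2.497) = 1*-2.497 - 11 = -13.497
Step 3: Compute Lagrangian.
L = 16.964 + 8*-13.497 = -91.012


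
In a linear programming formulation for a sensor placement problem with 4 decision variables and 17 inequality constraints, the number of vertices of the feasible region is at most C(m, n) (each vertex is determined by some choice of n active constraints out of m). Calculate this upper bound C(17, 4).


Each vertex corresponds to some choice of n active constraints out of m, so the number of vertices is at most C(m, n) = m! / (n!(m-n)!).
m = 17, n = 4
Numerator: 17 * 16 * 15 * 14
Denominator: 4! = 24
C(17, 4) = 2380


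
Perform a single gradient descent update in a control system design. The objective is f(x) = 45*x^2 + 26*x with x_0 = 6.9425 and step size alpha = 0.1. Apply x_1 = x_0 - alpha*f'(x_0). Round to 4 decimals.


We compute the gradient at x_0 and apply the update.
f'(x) = 90*x + 26
f'(6.9425) = 90*6.9425 + 26 = 650.825
x_1 = 6.9425 - 0.1*650.825 = -58.14


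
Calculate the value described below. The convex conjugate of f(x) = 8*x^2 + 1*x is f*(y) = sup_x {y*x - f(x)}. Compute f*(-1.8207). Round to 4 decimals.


f*(y) = sup_x {y*x - a*x^2 - b*x} = sup_x {(y-b)*x - a*x^2}
FOC: (y - b) - 2a*x = 0 => x* = (y - b)/(2a)
x* = (-1.8207 - 1)/(2*8) = -0.1763
f*(-1.8207) = (y-b)^2/(4a) = (-1.8207 - 1)^2/(4*8)
= 7.9563/32 = 0.2486


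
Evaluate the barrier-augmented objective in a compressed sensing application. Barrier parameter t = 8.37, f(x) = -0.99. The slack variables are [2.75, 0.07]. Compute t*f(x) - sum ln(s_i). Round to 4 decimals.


Step 1: Compute log-barrier.
ln values: [1.0116, -2.6593]
phi = -(1.0116 - 2.6593) = 1.6477
Step 2: Compute augmented objective.
t*f(x) = 8.37*-0.99 = -8.2863
Total = -8.2863 + 1.6477 = -6.6386


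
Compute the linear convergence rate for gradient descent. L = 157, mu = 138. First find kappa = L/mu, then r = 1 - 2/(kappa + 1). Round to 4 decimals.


Step 1: Compute the condition number.
kappa = L/mu = 157/138 = 1.1377
Step 2: Compute the convergence rate.
r = 1 - 2/(kappa + 1) = 1 - 2*mu/(L + mu) = (L - mu)/(L + mu) = 19/295 = 0.0644


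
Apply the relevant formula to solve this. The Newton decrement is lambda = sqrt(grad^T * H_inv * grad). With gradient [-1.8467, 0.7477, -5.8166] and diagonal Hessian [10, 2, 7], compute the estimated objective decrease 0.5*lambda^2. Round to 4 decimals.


Step 1: H is diagonal, so H^(-1) * g = [-0.1847, 0.3739, -0.8309].
Step 2: g^T H^(-1) g = sum_i g_i^2 / H_ii
  = (-1.8467)^2/10 + (0.7477)^2/2 + (-5.8166)^2/7
  = 0.341 + 0.2795 + 4.8333 = 5.4538
Step 3: Objective decrease = 0.5 * g^T H^(-1) g = 2.7269


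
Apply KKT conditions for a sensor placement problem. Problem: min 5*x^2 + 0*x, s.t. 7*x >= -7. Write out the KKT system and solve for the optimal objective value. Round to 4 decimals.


Step 1: Try lambda = 0 (constraint inactive).
Stationarity: 2*5*x + 0 = 0
x* = 0/(2*5) = 0.0
Check constraint: 7*0.0 = 0.0 >= -7 -- satisfied.
Step 2: Compute optimal value.
f(x*) = 5*0.0^2 + 0*0.0 = 0.0


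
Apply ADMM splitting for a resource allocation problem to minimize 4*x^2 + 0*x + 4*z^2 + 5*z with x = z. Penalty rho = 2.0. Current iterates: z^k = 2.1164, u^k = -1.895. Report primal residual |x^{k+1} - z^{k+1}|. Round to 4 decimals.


ADMM iteration with rho = 2.0, z^k = 2.1164, u^k = -1.895
Step 1: x-update.
Minimize 4*x^2 + 0*x + (2.0/2)*(x - 2.1164 - 1.895)^2
FOC: (2*4 + 2.0)*x = 0 + 2.0*(2.1164 + 1.895)
x^{k+1} = 0.8023
Step 2: z-update.
Minimize 4*z^2 + 5*z + (2.0/2)*(0.8023 - z - 1.895)^2
FOC: (2*4 + 2.0)*z = -5 + 2.0*(0.8023 - 1.895)
z^{k+1} = -0.7185
Step 3: u-update.
u^{k+1} = -1.895 + 0.8023 + 0.7185 = -0.3742
Step 4: Primal residual = |0.8023 + 0.7185| = 1.5208


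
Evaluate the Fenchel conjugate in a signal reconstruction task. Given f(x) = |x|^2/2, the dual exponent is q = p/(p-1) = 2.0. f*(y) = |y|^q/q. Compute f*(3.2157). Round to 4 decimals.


The conjugate exponent q satisfies 1/p + 1/q = 1.
p = 2, so q = 2/(2 - 1) = 2.0
|y|^q = 3.2157^2.0 = 10.3407
f*(3.2157) = 10.3407 / 2.0 = 5.1704


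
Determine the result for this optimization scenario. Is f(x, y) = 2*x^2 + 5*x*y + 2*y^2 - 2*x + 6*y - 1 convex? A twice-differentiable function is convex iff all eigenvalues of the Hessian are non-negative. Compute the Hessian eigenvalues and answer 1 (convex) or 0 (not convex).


The Hessian of f(x,y) = 2*x^2 + 5*x*y + 2*y^2 - 2*x + 6*y - 1 is:
H = [[4, 5], [5, 4]]
Trace = 4 + 4 = 8
Determinant = 4*4 - (5)^2 = -9
Discriminant = (8)^2 - 4*-9 = 100.0
Eigenvalues: lambda_1 = -1.0, lambda_2 = 9.0
The function is not convex.

0


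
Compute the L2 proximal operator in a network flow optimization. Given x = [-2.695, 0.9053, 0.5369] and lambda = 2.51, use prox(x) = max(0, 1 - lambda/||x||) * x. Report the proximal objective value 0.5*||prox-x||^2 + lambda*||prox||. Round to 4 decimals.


Step 1: Compute ||x||.
||x|| = 2.8932
Step 2: Compute scaling factor.
scale = max(0, 1 - 2.51/2.8932) = 0.1325
Step 3: prox(x) = [-0.357, 0.1199, 0.0711]
||prox(x)|| = 0.3832
Step 4: Proximal objective.
0.5*||prox-x||^2 = 3.1501
lambda*||prox|| = 0.9618
Total = 4.112


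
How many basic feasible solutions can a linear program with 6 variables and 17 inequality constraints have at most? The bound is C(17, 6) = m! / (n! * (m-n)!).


Each vertex corresponds to some choice of n active constraints out of m, so the number of vertices is at most C(m, n) = m! / (n!(m-n)!).
m = 17, n = 6
Numerator: 17 * 16 * 15 * 14 * 13 * 12
Denominator: 6! = 720
C(17, 6) = 12376


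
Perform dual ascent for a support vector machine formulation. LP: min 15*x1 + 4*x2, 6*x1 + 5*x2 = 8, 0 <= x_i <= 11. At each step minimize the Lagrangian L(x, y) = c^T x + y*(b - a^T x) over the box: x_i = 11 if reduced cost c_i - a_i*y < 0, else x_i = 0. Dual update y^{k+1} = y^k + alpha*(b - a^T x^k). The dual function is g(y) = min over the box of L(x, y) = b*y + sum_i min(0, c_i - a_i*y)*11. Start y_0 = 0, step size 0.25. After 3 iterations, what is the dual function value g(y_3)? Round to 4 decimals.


Dual ascent for LP: min 15*x1 + 4*x2, 6*x1 + 5*x2 = 8, 0 <= x_i <= 11
Step 1: y^k = 0.0, reduced costs: (15.0, 4.0)
  x^k = (0.0, 0.0), subgradient = b - a^T x = 8.0
  y^{k+1} = 0.0 + 0.25*8.0 = 2.0
Step 2: y^k = 2.0, reduced costs: (3.0, -6.0)
  x^k = (0.0, 11.0), subgradient = b - a^T x = -47.0
  y^{k+1} = 2.0 + 0.25*-47.0 = -9.75
Step 3: y^k = -9.75, reduced costs: (73.5, 52.75)
  x^k = (0.0, 0.0), subgradient = b - a^T x = 8.0
  y^{k+1} = -9.75 + 0.25*8.0 = -7.75
Dual objective at y_3 = -7.75: reduced costs (61.5, 42.75), box minimizer x = (0.0, 0.0)
g(y_3) = b*y + (c1 - a1*y)*x1 + (c2 - a2*y)*x2 = 8*(-7.75) + 61.5*0.0 + 42.75*0.0 = -62.0 + 0.0 + 0.0 = -62.0
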